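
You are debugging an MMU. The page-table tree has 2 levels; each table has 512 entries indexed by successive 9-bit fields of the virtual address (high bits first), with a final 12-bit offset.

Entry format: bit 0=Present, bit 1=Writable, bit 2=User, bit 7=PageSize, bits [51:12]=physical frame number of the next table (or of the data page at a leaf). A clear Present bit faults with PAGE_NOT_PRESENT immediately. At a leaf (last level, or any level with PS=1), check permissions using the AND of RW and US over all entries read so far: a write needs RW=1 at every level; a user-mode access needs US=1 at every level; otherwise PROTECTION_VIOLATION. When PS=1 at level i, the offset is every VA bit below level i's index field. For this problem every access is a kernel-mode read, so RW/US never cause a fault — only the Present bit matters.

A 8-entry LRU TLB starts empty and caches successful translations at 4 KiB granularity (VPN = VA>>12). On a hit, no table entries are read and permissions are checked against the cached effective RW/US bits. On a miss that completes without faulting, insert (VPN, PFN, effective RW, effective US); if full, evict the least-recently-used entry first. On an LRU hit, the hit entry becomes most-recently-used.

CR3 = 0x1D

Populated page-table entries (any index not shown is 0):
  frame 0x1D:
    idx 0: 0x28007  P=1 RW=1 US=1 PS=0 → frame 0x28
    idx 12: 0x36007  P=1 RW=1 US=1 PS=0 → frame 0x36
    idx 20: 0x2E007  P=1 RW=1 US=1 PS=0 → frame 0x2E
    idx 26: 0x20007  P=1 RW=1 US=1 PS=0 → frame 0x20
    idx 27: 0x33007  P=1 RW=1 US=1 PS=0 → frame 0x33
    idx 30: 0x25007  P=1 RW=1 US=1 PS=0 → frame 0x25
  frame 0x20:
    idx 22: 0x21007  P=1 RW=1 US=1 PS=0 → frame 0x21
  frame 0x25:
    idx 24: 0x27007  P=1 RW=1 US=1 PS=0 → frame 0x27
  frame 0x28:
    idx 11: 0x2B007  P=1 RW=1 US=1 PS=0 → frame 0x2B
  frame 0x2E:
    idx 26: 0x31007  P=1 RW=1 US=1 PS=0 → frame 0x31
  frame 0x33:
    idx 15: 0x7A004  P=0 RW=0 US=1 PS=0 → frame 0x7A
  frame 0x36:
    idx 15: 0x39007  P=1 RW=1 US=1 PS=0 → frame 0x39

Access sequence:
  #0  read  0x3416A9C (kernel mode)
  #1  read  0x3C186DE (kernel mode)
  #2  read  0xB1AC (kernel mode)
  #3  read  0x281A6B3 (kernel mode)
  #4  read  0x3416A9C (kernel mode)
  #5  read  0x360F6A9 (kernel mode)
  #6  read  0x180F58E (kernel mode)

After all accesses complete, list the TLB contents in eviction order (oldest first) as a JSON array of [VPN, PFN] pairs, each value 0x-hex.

Per-access translation:
#0 VA=0x3416A9C (r,kernel):
  L0: frame=0x1D idx=26 entry=0x20007 [P=1 RW=1 US=1 PS=0]
  L1: frame=0x20 idx=22 entry=0x21007 [P=1 RW=1 US=1 PS=0]
  → PA=0x21A9C  (2 entries read)
#1 VA=0x3C186DE (r,kernel):
  L0: frame=0x1D idx=30 entry=0x25007 [P=1 RW=1 US=1 PS=0]
  L1: frame=0x25 idx=24 entry=0x27007 [P=1 RW=1 US=1 PS=0]
  → PA=0x276DE  (2 entries read)
#2 VA=0xB1AC (r,kernel):
  L0: frame=0x1D idx=0 entry=0x28007 [P=1 RW=1 US=1 PS=0]
  L1: frame=0x28 idx=11 entry=0x2B007 [P=1 RW=1 US=1 PS=0]
  → PA=0x2B1AC  (2 entries read)
#3 VA=0x281A6B3 (r,kernel):
  L0: frame=0x1D idx=20 entry=0x2E007 [P=1 RW=1 US=1 PS=0]
  L1: frame=0x2E idx=26 entry=0x31007 [P=1 RW=1 US=1 PS=0]
  → PA=0x316B3  (2 entries read)
#4 VA=0x3416A9C (r,kernel):
  TLB hit vpn=0x3416 → PA=0x21A9C
#5 VA=0x360F6A9 (r,kernel):
  L0: frame=0x1D idx=27 entry=0x33007 [P=1 RW=1 US=1 PS=0]
  L1: frame=0x33 idx=15 entry=0x7A004 [P=0 RW=0 US=1 PS=0]
  → PAGE_NOT_PRESENT  (2 entries read)
#6 VA=0x180F58E (r,kernel):
  L0: frame=0x1D idx=12 entry=0x36007 [P=1 RW=1 US=1 PS=0]
  L1: frame=0x36 idx=15 entry=0x39007 [P=1 RW=1 US=1 PS=0]
  → PA=0x3958E  (2 entries read)

TLB: [["0x3C18", "0x27"], ["0xB", "0x2B"], ["0x281A", "0x31"], ["0x3416", "0x21"], ["0x180F", "0x39"]]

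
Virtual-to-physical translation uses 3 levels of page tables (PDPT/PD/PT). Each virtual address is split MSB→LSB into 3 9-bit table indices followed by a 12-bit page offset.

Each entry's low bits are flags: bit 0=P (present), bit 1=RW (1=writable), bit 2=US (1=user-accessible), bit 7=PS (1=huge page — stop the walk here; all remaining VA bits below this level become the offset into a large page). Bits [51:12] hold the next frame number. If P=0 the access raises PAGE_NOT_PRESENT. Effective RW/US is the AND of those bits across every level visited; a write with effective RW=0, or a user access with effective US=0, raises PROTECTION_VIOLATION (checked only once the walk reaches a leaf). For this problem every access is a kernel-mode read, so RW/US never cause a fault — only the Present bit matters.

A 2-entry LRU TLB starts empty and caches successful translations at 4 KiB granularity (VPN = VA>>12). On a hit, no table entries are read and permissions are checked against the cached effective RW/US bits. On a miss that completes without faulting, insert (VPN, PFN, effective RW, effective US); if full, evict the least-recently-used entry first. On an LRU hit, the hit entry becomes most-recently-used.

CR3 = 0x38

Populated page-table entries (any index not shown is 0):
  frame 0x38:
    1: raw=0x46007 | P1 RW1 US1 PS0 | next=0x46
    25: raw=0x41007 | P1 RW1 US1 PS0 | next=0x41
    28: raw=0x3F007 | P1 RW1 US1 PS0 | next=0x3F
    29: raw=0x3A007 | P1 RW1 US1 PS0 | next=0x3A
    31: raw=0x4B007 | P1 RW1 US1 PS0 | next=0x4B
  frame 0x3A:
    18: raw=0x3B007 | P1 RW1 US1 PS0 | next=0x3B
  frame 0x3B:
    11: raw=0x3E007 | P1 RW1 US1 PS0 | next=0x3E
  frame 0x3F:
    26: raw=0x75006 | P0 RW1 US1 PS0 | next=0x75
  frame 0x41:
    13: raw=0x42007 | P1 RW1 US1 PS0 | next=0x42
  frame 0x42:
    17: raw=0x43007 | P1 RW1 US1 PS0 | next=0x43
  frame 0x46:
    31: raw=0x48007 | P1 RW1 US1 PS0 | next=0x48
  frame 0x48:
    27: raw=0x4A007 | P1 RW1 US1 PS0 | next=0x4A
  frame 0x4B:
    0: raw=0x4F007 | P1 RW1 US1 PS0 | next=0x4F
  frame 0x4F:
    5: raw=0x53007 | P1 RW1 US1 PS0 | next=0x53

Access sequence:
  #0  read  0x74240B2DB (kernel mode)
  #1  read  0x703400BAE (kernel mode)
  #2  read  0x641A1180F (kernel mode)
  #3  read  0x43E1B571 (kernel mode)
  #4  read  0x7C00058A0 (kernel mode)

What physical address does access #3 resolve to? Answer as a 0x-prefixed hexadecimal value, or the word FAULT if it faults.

Trace:
#0 VA=0x74240B2DB (r,kernel):
  L0: frame=0x38 idx=29 entry=0x3A007 [P=1 RW=1 US=1 PS=0]
  L1: frame=0x3A idx=18 entry=0x3B007 [P=1 RW=1 US=1 PS=0]
  L2: frame=0x3B idx=11 entry=0x3E007 [P=1 RW=1 US=1 PS=0]
  ⇒ phys 0x3E2DB  [3 reads]
#1 VA=0x703400BAE (r,kernel):
  L0: frame=0x38 idx=28 entry=0x3F007 [P=1 RW=1 US=1 PS=0]
  L1: frame=0x3F idx=26 entry=0x75006 [P=0 RW=1 US=1 PS=0]
  ⇒ fault: PAGE_NOT_PRESENT  — 2 lookups
#2 VA=0x641A1180F (r,kernel):
  L0: frame=0x38 idx=25 entry=0x41007 [P=1 RW=1 US=1 PS=0]
  L1: frame=0x41 idx=13 entry=0x42007 [P=1 RW=1 US=1 PS=0]
  L2: frame=0x42 idx=17 entry=0x43007 [P=1 RW=1 US=1 PS=0]
  ⇒ phys 0x4380F  [3 reads]
#3 VA=0x43E1B571 (r,kernel):
  L0: frame=0x38 idx=1 entry=0x46007 [P=1 RW=1 US=1 PS=0]
  L1: frame=0x46 idx=31 entry=0x48007 [P=1 RW=1 US=1 PS=0]
  L2: frame=0x48 idx=27 entry=0x4A007 [P=1 RW=1 US=1 PS=0]
  ⇒ phys 0x4A571  [3 reads]
#4 VA=0x7C00058A0 (r,kernel):
  L0: frame=0x38 idx=31 entry=0x4B007 [P=1 RW=1 US=1 PS=0]
  L1: frame=0x4B idx=0 entry=0x4F007 [P=1 RW=1 US=1 PS=0]
  L2: frame=0x4F idx=5 entry=0x53007 [P=1 RW=1 US=1 PS=0]
  ⇒ phys 0x538A0  [3 reads]

Access #3 PA: 0x4A571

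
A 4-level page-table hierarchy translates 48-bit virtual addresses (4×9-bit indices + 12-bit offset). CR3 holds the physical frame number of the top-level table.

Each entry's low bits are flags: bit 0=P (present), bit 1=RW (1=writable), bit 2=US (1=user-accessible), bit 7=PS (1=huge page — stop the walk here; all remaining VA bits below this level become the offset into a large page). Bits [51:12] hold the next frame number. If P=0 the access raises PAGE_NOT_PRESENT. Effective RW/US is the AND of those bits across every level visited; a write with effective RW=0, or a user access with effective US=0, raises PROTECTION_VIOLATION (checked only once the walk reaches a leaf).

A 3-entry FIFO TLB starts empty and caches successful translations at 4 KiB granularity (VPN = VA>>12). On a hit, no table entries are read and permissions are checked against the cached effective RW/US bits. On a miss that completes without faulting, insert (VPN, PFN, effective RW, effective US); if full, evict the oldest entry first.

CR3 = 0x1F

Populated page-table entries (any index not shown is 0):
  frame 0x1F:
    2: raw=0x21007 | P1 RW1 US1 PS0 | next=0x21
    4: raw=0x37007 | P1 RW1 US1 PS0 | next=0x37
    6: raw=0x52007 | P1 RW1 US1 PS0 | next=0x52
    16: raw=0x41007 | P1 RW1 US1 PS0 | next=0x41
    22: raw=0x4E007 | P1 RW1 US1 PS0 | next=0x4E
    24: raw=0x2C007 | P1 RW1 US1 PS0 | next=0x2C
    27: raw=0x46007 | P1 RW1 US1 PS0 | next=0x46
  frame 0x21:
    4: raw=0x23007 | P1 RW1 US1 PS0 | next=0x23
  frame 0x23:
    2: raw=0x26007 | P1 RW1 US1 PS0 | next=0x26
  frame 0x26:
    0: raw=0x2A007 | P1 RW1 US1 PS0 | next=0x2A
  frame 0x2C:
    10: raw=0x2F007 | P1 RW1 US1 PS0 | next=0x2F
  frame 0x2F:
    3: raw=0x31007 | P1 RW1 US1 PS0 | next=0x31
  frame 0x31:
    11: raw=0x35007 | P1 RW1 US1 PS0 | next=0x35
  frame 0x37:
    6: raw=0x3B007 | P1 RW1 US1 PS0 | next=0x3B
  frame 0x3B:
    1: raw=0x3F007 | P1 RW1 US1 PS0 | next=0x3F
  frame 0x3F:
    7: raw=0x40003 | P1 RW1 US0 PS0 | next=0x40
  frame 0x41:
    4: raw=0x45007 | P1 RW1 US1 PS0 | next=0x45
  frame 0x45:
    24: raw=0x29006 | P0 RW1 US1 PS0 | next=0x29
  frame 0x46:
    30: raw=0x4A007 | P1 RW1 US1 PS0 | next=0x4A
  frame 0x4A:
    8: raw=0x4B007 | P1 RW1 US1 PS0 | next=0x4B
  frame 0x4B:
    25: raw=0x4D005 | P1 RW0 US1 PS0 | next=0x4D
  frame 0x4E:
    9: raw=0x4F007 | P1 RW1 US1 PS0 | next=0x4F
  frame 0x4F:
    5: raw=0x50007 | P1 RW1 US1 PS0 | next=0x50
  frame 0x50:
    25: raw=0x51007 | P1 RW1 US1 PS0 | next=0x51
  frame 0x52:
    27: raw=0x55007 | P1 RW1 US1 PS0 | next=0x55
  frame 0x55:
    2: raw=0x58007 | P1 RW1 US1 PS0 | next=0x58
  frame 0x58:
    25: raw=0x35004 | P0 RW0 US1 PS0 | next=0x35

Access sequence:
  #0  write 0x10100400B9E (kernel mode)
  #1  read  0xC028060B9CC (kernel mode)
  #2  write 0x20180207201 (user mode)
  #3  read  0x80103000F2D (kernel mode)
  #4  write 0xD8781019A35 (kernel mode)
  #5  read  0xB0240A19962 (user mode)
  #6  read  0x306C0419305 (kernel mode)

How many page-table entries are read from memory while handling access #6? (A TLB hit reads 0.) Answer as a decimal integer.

Walk each access:
#0 VA=0x10100400B9E (w,kernel):
  lvl0: tbl 0x1F, slot 2 ⇒ 0x21007 (P1/RW1/US1/PS0)
  lvl1: tbl 0x21, slot 4 ⇒ 0x23007 (P1/RW1/US1/PS0)
  lvl2: tbl 0x23, slot 2 ⇒ 0x26007 (P1/RW1/US1/PS0)
  lvl3: tbl 0x26, slot 0 ⇒ 0x2A007 (P1/RW1/US1/PS0)
  ⇒ phys 0x2AB9E  [4 reads]
#1 VA=0xC028060B9CC (r,kernel):
  lvl0: tbl 0x1F, slot 24 ⇒ 0x2C007 (P1/RW1/US1/PS0)
  lvl1: tbl 0x2C, slot 10 ⇒ 0x2F007 (P1/RW1/US1/PS0)
  lvl2: tbl 0x2F, slot 3 ⇒ 0x31007 (P1/RW1/US1/PS0)
  lvl3: tbl 0x31, slot 11 ⇒ 0x35007 (P1/RW1/US1/PS0)
  ⇒ phys 0x359CC  [4 reads]
#2 VA=0x20180207201 (w,user):
  lvl0: tbl 0x1F, slot 4 ⇒ 0x37007 (P1/RW1/US1/PS0)
  lvl1: tbl 0x37, slot 6 ⇒ 0x3B007 (P1/RW1/US1/PS0)
  lvl2: tbl 0x3B, slot 1 ⇒ 0x3F007 (P1/RW1/US1/PS0)
  lvl3: tbl 0x3F, slot 7 ⇒ 0x40003 (P1/RW1/US0/PS0)
  ✗ PROTECTION_VIOLATION  [4 reads]
#3 VA=0x80103000F2D (r,kernel):
  lvl0: tbl 0x1F, slot 16 ⇒ 0x41007 (P1/RW1/US1/PS0)
  lvl1: tbl 0x41, slot 4 ⇒ 0x45007 (P1/RW1/US1/PS0)
  lvl2: tbl 0x45, slot 24 ⇒ 0x29006 (P0/RW1/US1/PS0)
  ✗ PAGE_NOT_PRESENT  [3 reads]
#4 VA=0xD8781019A35 (w,kernel):
  lvl0: tbl 0x1F, slot 27 ⇒ 0x46007 (P1/RW1/US1/PS0)
  lvl1: tbl 0x46, slot 30 ⇒ 0x4A007 (P1/RW1/US1/PS0)
  lvl2: tbl 0x4A, slot 8 ⇒ 0x4B007 (P1/RW1/US1/PS0)
  lvl3: tbl 0x4B, slot 25 ⇒ 0x4D005 (P1/RW0/US1/PS0)
  ✗ PROTECTION_VIOLATION  [4 reads]
#5 VA=0xB0240A19962 (r,user):
  lvl0: tbl 0x1F, slot 22 ⇒ 0x4E007 (P1/RW1/US1/PS0)
  lvl1: tbl 0x4E, slot 9 ⇒ 0x4F007 (P1/RW1/US1/PS0)
  lvl2: tbl 0x4F, slot 5 ⇒ 0x50007 (P1/RW1/US1/PS0)
  lvl3: tbl 0x50, slot 25 ⇒ 0x51007 (P1/RW1/US1/PS0)
  ⇒ phys 0x51962  [4 reads]
#6 VA=0x306C0419305 (r,kernel):
  lvl0: tbl 0x1F, slot 6 ⇒ 0x52007 (P1/RW1/US1/PS0)
  lvl1: tbl 0x52, slot 27 ⇒ 0x55007 (P1/RW1/US1/PS0)
  lvl2: tbl 0x55, slot 2 ⇒ 0x58007 (P1/RW1/US1/PS0)
  lvl3: tbl 0x58, slot 25 ⇒ 0x35004 (P0/RW0/US1/PS0)
  ✗ PAGE_NOT_PRESENT  [4 reads]

Entries read for #6: 4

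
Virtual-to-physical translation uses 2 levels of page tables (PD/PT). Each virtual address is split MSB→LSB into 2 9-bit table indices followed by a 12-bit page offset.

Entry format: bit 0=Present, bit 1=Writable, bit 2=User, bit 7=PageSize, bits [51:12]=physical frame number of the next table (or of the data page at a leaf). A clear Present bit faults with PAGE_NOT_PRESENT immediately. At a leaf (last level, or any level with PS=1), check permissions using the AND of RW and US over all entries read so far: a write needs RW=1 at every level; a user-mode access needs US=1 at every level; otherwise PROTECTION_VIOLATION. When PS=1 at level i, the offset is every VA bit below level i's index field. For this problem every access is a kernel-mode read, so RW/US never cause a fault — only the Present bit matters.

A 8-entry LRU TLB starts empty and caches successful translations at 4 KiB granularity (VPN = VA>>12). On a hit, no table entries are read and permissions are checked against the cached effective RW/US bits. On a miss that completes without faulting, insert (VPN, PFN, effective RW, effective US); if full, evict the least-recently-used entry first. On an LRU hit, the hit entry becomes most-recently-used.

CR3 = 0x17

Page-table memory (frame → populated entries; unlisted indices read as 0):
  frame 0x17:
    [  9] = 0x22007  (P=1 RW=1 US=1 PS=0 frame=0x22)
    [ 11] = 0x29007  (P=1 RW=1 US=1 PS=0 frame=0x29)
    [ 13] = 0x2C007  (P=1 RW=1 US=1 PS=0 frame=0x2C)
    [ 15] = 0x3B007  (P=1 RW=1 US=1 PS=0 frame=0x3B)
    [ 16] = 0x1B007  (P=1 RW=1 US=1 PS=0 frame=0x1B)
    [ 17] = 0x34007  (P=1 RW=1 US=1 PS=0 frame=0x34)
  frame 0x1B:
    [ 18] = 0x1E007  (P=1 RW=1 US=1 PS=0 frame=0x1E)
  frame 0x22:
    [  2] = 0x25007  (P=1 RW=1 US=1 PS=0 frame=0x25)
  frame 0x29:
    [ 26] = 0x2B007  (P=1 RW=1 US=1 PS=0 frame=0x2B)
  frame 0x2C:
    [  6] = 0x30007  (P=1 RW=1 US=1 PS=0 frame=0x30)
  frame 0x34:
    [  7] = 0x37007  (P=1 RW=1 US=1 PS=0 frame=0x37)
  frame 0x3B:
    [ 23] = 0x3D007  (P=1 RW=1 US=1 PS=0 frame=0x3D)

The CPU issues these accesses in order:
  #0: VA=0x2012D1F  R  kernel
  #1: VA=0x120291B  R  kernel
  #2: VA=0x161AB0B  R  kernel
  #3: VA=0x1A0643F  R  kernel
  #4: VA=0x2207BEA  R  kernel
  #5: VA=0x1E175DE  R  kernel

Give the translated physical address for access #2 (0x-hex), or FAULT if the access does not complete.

Walk each access:
#0 VA=0x2012D1F (r,kernel):
  L0: frame=0x17 idx=16 entry=0x1B007 [P=1 RW=1 US=1 PS=0]
  L1: frame=0x1B idx=18 entry=0x1E007 [P=1 RW=1 US=1 PS=0]
  ✓ 0x1ED1F  — 2 lookups
#1 VA=0x120291B (r,kernel):
  L0: frame=0x17 idx=9 entry=0x22007 [P=1 RW=1 US=1 PS=0]
  L1: frame=0x22 idx=2 entry=0x25007 [P=1 RW=1 US=1 PS=0]
  ✓ 0x2591B  — 2 lookups
#2 VA=0x161AB0B (r,kernel):
  L0: frame=0x17 idx=11 entry=0x29007 [P=1 RW=1 US=1 PS=0]
  L1: frame=0x29 idx=26 entry=0x2B007 [P=1 RW=1 US=1 PS=0]
  ✓ 0x2BB0B  — 2 lookups
#3 VA=0x1A0643F (r,kernel):
  L0: frame=0x17 idx=13 entry=0x2C007 [P=1 RW=1 US=1 PS=0]
  L1: frame=0x2C idx=6 entry=0x30007 [P=1 RW=1 US=1 PS=0]
  ✓ 0x3043F  — 2 lookups
#4 VA=0x2207BEA (r,kernel):
  L0: frame=0x17 idx=17 entry=0x34007 [P=1 RW=1 US=1 PS=0]
  L1: frame=0x34 idx=7 entry=0x37007 [P=1 RW=1 US=1 PS=0]
  ✓ 0x37BEA  — 2 lookups
#5 VA=0x1E175DE (r,kernel):
  L0: frame=0x17 idx=15 entry=0x3B007 [P=1 RW=1 US=1 PS=0]
  L1: frame=0x3B idx=23 entry=0x3D007 [P=1 RW=1 US=1 PS=0]
  ✓ 0x3D5DE  — 2 lookups

Access #2 PA: 0x2BB0B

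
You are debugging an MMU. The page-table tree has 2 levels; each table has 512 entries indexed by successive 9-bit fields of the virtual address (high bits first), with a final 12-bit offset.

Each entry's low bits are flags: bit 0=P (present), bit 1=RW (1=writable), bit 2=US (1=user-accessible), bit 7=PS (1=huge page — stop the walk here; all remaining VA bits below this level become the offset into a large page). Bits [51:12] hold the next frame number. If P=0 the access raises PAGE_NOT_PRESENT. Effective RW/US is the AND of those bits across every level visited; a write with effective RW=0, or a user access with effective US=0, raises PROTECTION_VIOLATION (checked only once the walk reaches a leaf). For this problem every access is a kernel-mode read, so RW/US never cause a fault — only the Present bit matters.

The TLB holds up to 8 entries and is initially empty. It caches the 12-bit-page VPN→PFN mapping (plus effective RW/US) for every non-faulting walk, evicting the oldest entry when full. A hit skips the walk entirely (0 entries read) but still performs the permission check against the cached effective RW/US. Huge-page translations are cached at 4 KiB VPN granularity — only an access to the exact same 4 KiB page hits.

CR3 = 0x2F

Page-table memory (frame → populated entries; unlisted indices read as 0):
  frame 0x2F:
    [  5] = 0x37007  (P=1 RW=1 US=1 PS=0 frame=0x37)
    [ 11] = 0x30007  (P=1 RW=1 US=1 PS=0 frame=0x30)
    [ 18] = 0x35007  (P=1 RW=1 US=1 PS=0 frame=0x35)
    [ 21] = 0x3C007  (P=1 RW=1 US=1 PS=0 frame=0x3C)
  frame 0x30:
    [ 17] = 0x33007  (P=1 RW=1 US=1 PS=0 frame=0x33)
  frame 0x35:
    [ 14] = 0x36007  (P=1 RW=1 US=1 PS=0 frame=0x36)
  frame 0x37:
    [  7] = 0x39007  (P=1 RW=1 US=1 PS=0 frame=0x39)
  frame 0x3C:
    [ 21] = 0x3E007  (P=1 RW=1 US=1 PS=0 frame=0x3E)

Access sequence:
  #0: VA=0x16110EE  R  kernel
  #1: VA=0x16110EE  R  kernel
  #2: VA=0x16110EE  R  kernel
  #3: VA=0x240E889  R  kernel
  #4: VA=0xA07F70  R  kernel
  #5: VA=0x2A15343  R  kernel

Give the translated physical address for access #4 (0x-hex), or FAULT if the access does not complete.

Walk each access:
#0 VA=0x16110EE (r,kernel):
  lvl0: tbl 0x2F, slot 11 ⇒ 0x30007 (P1/RW1/US1/PS0)
  lvl1: tbl 0x30, slot 17 ⇒ 0x33007 (P1/RW1/US1/PS0)
  → PA=0x330EE  (2 entries read)
#1 VA=0x16110EE (r,kernel):
  TLB hit vpn=0x1611 → PA=0x330EE
#2 VA=0x16110EE (r,kernel):
  TLB hit vpn=0x1611 → PA=0x330EE
#3 VA=0x240E889 (r,kernel):
  lvl0: tbl 0x2F, slot 18 ⇒ 0x35007 (P1/RW1/US1/PS0)
  lvl1: tbl 0x35, slot 14 ⇒ 0x36007 (P1/RW1/US1/PS0)
  → PA=0x36889  (2 entries read)
#4 VA=0xA07F70 (r,kernel):
  lvl0: tbl 0x2F, slot 5 ⇒ 0x37007 (P1/RW1/US1/PS0)
  lvl1: tbl 0x37, slot 7 ⇒ 0x39007 (P1/RW1/US1/PS0)
  → PA=0x39F70  (2 entries read)
#5 VA=0x2A15343 (r,kernel):
  lvl0: tbl 0x2F, slot 21 ⇒ 0x3C007 (P1/RW1/US1/PS0)
  lvl1: tbl 0x3C, slot 21 ⇒ 0x3E007 (P1/RW1/US1/PS0)
  → PA=0x3E343  (2 entries read)

Access #4 PA: 0x39F70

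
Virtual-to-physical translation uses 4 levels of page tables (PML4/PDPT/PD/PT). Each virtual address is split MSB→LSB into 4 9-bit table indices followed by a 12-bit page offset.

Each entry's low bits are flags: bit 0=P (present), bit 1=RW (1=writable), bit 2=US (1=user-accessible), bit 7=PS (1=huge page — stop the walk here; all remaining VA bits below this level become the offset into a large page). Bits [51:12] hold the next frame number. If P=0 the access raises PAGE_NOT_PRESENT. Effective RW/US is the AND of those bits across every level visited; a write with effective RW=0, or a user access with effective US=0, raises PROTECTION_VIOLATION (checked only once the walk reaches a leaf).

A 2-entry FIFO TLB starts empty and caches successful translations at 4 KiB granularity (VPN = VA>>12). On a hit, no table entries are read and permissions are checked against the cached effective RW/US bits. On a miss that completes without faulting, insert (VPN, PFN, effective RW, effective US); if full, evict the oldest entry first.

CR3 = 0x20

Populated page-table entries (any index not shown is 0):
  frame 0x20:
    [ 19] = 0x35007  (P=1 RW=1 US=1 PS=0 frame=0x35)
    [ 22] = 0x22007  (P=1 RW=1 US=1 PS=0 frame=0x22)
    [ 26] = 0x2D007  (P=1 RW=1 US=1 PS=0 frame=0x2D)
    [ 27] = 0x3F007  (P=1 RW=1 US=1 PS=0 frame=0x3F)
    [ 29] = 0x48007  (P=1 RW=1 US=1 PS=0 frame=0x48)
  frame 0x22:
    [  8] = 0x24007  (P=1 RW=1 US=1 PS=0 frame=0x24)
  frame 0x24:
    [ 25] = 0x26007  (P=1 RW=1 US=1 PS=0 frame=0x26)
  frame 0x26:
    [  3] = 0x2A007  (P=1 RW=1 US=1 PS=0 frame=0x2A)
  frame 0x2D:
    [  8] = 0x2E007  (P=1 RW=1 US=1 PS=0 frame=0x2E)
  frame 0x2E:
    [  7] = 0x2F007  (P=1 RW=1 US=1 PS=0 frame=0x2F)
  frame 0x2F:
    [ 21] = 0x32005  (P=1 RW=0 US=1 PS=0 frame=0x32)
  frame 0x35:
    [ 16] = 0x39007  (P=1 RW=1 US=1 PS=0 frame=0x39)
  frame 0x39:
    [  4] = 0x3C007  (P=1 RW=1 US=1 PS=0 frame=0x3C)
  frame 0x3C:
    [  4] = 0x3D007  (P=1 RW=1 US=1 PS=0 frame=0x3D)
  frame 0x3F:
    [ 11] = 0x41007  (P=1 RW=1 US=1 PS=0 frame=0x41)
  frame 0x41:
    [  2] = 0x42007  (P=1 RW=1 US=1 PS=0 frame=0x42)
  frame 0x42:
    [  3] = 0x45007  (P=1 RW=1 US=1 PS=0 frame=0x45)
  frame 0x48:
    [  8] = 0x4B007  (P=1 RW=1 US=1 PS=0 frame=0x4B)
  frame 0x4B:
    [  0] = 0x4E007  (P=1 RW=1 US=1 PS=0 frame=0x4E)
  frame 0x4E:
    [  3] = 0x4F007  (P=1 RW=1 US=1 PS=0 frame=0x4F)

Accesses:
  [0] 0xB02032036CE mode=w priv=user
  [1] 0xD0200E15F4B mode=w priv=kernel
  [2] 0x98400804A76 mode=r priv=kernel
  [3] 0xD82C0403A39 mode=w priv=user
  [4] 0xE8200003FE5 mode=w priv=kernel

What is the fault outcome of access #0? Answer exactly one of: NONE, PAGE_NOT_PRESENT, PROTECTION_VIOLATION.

Per-access translation:
#0 VA=0xB02032036CE (w,user):
  L0 @0x20[22] → 0x22007  P=1,RW=1,US=1,PS=0
  L1 @0x22[8] → 0x24007  P=1,RW=1,US=1,PS=0
  L2 @0x24[25] → 0x26007  P=1,RW=1,US=1,PS=0
  L3 @0x26[3] → 0x2A007  P=1,RW=1,US=1,PS=0
  ⇒ phys 0x2A6CE  [4 reads]
#1 VA=0xD0200E15F4B (w,kernel):
  L0 @0x20[26] → 0x2D007  P=1,RW=1,US=1,PS=0
  L1 @0x2D[8] → 0x2E007  P=1,RW=1,US=1,PS=0
  L2 @0x2E[7] → 0x2F007  P=1,RW=1,US=1,PS=0
  L3 @0x2F[21] → 0x32005  P=1,RW=0,US=1,PS=0
  → PROTECTION_VIOLATION  (4 entries read)
#2 VA=0x98400804A76 (r,kernel):
  L0 @0x20[19] → 0x35007  P=1,RW=1,US=1,PS=0
  L1 @0x35[16] → 0x39007  P=1,RW=1,US=1,PS=0
  L2 @0x39[4] → 0x3C007  P=1,RW=1,US=1,PS=0
  L3 @0x3C[4] → 0x3D007  P=1,RW=1,US=1,PS=0
  ⇒ phys 0x3DA76  [4 reads]
#3 VA=0xD82C0403A39 (w,user):
  L0 @0x20[27] → 0x3F007  P=1,RW=1,US=1,PS=0
  L1 @0x3F[11] → 0x41007  P=1,RW=1,US=1,PS=0
  L2 @0x41[2] → 0x42007  P=1,RW=1,US=1,PS=0
  L3 @0x42[3] → 0x45007  P=1,RW=1,US=1,PS=0
  ⇒ phys 0x45A39  [4 reads]
#4 VA=0xE8200003FE5 (w,kernel):
  L0 @0x20[29] → 0x48007  P=1,RW=1,US=1,PS=0
  L1 @0x48[8] → 0x4B007  P=1,RW=1,US=1,PS=0
  L2 @0x4B[0] → 0x4E007  P=1,RW=1,US=1,PS=0
  L3 @0x4E[3] → 0x4F007  P=1,RW=1,US=1,PS=0
  ⇒ phys 0x4FFE5  [4 reads]

Access #0 fault: NONE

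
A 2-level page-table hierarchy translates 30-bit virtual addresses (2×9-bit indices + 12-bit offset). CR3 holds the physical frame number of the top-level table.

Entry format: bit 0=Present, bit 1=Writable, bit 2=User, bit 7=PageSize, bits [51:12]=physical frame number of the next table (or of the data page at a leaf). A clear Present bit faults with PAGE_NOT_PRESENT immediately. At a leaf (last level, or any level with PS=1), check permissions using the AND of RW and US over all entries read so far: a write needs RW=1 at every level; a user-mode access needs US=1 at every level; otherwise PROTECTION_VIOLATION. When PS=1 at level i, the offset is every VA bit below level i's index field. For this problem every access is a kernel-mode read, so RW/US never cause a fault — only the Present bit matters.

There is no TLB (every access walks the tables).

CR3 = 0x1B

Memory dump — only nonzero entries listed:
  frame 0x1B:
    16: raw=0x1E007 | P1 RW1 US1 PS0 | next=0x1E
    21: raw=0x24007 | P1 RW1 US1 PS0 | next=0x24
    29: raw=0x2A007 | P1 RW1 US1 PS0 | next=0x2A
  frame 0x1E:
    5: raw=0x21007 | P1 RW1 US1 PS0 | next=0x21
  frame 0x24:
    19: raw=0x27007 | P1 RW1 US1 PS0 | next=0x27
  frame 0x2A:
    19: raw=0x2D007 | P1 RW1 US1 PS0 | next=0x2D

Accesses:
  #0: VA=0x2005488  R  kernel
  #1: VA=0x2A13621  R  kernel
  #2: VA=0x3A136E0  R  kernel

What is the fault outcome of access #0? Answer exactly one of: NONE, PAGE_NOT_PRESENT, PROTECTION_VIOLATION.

Walk each access:
#0 VA=0x2005488 (r,kernel):
  L0: frame=0x1B idx=16 entry=0x1E007 [P=1 RW=1 US=1 PS=0]
  L1: frame=0x1E idx=5 entry=0x21007 [P=1 RW=1 US=1 PS=0]
  → PA=0x21488  (2 entries read)
#1 VA=0x2A13621 (r,kernel):
  L0: frame=0x1B idx=21 entry=0x24007 [P=1 RW=1 US=1 PS=0]
  L1: frame=0x24 idx=19 entry=0x27007 [P=1 RW=1 US=1 PS=0]
  → PA=0x27621  (2 entries read)
#2 VA=0x3A136E0 (r,kernel):
  L0: frame=0x1B idx=29 entry=0x2A007 [P=1 RW=1 US=1 PS=0]
  L1: frame=0x2A idx=19 entry=0x2D007 [P=1 RW=1 US=1 PS=0]
  → PA=0x2D6E0  (2 entries read)

Access #0 fault: NONE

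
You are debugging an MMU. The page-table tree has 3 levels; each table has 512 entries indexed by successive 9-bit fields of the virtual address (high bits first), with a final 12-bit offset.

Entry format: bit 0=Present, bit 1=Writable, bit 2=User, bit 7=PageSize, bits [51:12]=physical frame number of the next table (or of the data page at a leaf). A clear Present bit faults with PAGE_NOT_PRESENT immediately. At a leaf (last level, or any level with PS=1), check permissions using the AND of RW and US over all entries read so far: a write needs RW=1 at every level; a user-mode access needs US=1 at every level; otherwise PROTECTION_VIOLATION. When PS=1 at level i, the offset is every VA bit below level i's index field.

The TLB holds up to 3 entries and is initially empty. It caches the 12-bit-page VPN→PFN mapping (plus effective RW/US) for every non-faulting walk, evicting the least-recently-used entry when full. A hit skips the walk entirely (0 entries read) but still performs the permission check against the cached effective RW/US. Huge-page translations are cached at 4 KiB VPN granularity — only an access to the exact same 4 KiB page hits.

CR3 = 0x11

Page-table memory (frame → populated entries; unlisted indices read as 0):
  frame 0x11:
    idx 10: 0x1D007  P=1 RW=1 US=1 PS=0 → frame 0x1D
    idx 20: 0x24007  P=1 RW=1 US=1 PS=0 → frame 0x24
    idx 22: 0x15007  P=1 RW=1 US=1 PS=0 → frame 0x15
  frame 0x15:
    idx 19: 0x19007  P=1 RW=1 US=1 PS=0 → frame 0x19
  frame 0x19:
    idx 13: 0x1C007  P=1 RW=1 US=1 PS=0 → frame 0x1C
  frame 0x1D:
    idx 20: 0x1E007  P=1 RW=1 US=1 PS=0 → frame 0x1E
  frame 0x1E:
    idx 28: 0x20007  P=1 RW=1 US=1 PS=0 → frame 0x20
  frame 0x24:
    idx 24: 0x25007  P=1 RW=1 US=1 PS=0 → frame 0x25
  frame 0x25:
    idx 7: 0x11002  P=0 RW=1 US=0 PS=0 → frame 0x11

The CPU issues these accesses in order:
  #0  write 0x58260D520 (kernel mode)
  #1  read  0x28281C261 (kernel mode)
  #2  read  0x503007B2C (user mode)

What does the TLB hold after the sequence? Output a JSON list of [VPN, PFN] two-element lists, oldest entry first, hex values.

Walk each access:
#0 VA=0x58260D520 (w,kernel):
  L0: frame=0x11 idx=22 entry=0x15007 [P=1 RW=1 US=1 PS=0]
  L1: frame=0x15 idx=19 entry=0x19007 [P=1 RW=1 US=1 PS=0]
  L2: frame=0x19 idx=13 entry=0x1C007 [P=1 RW=1 US=1 PS=0]
  ✓ 0x1C520  — 3 lookups
#1 VA=0x28281C261 (r,kernel):
  L0: frame=0x11 idx=10 entry=0x1D007 [P=1 RW=1 US=1 PS=0]
  L1: frame=0x1D idx=20 entry=0x1E007 [P=1 RW=1 US=1 PS=0]
  L2: frame=0x1E idx=28 entry=0x20007 [P=1 RW=1 US=1 PS=0]
  ✓ 0x20261  — 3 lookups
#2 VA=0x503007B2C (r,user):
  L0: frame=0x11 idx=20 entry=0x24007 [P=1 RW=1 US=1 PS=0]
  L1: frame=0x24 idx=24 entry=0x25007 [P=1 RW=1 US=1 PS=0]
  L2: frame=0x25 idx=7 entry=0x11002 [P=0 RW=1 US=0 PS=0]
  ⇒ fault: PAGE_NOT_PRESENT  — 3 lookups

TLB: [["0x58260D", "0x1C"], ["0x28281C", "0x20"]]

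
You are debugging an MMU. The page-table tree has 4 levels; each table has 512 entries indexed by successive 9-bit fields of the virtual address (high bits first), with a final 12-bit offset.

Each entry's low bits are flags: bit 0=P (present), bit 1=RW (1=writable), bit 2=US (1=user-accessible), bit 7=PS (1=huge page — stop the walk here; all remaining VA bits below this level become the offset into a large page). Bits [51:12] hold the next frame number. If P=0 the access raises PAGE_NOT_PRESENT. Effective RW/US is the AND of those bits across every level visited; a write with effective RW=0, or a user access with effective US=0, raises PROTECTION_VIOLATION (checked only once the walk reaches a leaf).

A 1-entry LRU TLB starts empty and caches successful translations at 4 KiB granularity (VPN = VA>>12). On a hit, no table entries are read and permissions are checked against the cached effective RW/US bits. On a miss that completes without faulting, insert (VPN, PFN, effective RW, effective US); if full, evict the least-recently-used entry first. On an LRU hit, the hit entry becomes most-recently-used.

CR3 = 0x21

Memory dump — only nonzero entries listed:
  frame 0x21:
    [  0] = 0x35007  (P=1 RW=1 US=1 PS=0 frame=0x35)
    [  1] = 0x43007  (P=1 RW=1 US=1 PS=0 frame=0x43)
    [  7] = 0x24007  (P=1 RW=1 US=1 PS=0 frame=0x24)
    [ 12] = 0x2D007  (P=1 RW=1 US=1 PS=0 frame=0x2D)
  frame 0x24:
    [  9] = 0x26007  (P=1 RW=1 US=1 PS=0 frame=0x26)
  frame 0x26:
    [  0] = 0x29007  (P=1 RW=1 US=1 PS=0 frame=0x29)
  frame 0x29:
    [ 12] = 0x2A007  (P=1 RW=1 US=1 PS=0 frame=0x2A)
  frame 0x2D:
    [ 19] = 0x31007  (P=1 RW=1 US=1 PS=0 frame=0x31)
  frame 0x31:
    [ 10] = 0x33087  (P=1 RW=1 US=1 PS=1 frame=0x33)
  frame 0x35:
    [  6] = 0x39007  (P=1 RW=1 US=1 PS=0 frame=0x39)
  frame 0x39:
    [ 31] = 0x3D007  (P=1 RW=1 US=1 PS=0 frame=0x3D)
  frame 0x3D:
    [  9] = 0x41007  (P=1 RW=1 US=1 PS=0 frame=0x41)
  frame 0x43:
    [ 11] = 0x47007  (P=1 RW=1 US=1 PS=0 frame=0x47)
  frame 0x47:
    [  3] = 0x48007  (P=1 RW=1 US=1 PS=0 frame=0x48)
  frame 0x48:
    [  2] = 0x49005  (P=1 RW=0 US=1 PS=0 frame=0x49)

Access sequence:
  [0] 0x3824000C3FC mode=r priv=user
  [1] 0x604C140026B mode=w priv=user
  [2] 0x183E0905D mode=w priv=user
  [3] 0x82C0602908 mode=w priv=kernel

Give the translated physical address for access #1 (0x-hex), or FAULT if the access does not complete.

Per-access translation:
#0 VA=0x3824000C3FC (r,user):
  lvl0: tbl 0x21, slot 7 ⇒ 0x24007 (P1/RW1/US1/PS0)
  lvl1: tbl 0x24, slot 9 ⇒ 0x26007 (P1/RW1/US1/PS0)
  lvl2: tbl 0x26, slot 0 ⇒ 0x29007 (P1/RW1/US1/PS0)
  lvl3: tbl 0x29, slot 12 ⇒ 0x2A007 (P1/RW1/US1/PS0)
  ⇒ phys 0x2A3FC  [4 reads]
#1 VA=0x604C140026B (w,user):
  lvl0: tbl 0x21, slot 12 ⇒ 0x2D007 (P1/RW1/US1/PS0)
  lvl1: tbl 0x2D, slot 19 ⇒ 0x31007 (P1/RW1/US1/PS0)
  lvl2: tbl 0x31, slot 10 ⇒ 0x33087 (P1/RW1/US1/PS1)
  ⇒ phys 0x3326B (huge @L2)  [3 reads]
#2 VA=0x183E0905D (w,user):
  lvl0: tbl 0x21, slot 0 ⇒ 0x35007 (P1/RW1/US1/PS0)
  lvl1: tbl 0x35, slot 6 ⇒ 0x39007 (P1/RW1/US1/PS0)
  lvl2: tbl 0x39, slot 31 ⇒ 0x3D007 (P1/RW1/US1/PS0)
  lvl3: tbl 0x3D, slot 9 ⇒ 0x41007 (P1/RW1/US1/PS0)
  ⇒ phys 0x4105D  [4 reads]
#3 VA=0x82C0602908 (w,kernel):
  lvl0: tbl 0x21, slot 1 ⇒ 0x43007 (P1/RW1/US1/PS0)
  lvl1: tbl 0x43, slot 11 ⇒ 0x47007 (P1/RW1/US1/PS0)
  lvl2: tbl 0x47, slot 3 ⇒ 0x48007 (P1/RW1/US1/PS0)
  lvl3: tbl 0x48, slot 2 ⇒ 0x49005 (P1/RW0/US1/PS0)
  → PROTECTION_VIOLATION  (4 entries read)

Access #1 PA: 0x3326B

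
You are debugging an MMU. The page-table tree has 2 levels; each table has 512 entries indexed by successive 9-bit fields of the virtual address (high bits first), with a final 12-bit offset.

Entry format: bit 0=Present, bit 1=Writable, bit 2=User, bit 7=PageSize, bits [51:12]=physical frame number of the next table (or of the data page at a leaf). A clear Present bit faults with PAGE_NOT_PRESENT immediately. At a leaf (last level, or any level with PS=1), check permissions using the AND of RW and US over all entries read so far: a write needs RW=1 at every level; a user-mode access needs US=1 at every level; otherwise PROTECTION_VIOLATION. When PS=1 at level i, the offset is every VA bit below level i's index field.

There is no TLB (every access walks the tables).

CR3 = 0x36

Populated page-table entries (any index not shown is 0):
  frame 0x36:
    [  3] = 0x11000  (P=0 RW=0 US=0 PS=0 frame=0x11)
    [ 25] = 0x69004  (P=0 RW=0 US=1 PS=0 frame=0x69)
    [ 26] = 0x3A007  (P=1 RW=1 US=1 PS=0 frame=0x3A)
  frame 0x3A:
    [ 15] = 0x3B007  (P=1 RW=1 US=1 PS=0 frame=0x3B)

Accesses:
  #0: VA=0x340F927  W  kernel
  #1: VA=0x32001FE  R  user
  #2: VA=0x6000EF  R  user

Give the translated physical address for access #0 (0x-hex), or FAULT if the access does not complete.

Walk each access:
#0 VA=0x340F927 (w,kernel):
  L0 @0x36[26] → 0x3A007  P=1,RW=1,US=1,PS=0
  L1 @0x3A[15] → 0x3B007  P=1,RW=1,US=1,PS=0
  ⇒ phys 0x3B927  [2 reads]
#1 VA=0x32001FE (r,user):
  L0 @0x36[25] → 0x69004  P=0,RW=0,US=1,PS=0
  ✗ PAGE_NOT_PRESENT  [1 reads]
#2 VA=0x6000EF (r,user):
  L0 @0x36[3] → 0x11000  P=0,RW=0,US=0,PS=0
  ✗ PAGE_NOT_PRESENT  [1 reads]

Access #0 PA: 0x3B927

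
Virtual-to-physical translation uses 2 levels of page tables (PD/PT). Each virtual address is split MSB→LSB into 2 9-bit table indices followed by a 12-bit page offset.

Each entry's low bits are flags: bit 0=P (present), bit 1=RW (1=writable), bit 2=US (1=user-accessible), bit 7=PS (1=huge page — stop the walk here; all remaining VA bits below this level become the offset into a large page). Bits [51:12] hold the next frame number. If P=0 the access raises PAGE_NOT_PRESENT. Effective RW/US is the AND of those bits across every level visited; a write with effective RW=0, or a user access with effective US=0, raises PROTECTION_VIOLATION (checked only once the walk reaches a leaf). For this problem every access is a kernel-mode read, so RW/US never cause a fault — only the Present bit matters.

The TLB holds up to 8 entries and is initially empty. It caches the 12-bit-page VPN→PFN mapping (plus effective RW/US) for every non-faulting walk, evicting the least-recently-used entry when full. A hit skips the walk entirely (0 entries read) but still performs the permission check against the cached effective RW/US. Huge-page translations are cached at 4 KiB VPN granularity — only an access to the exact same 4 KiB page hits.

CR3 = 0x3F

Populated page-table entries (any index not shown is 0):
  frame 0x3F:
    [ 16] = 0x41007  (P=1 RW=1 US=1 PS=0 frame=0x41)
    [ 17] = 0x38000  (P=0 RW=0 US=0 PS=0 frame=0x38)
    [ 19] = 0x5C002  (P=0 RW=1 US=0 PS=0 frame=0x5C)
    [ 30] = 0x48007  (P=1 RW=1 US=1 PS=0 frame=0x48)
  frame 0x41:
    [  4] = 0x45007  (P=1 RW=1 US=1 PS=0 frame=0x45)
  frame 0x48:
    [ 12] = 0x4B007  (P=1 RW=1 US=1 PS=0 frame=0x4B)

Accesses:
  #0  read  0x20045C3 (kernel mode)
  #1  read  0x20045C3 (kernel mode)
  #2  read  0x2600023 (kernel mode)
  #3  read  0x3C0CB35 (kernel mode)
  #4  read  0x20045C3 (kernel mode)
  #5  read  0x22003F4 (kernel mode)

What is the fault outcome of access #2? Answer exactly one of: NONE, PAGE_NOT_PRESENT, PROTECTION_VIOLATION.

Trace:
#0 VA=0x20045C3 (r,kernel):
  lvl0: tbl 0x3F, slot 16 ⇒ 0x41007 (P1/RW1/US1/PS0)
  lvl1: tbl 0x41, slot 4 ⇒ 0x45007 (P1/RW1/US1/PS0)
  ⇒ phys 0x455C3  [2 reads]
#1 VA=0x20045C3 (r,kernel):
  TLB hit vpn=0x2004 → PA=0x455C3
#2 VA=0x2600023 (r,kernel):
  lvl0: tbl 0x3F, slot 19 ⇒ 0x5C002 (P0/RW1/US0/PS0)
  ⇒ fault: PAGE_NOT_PRESENT  — 1 lookups
#3 VA=0x3C0CB35 (r,kernel):
  lvl0: tbl 0x3F, slot 30 ⇒ 0x48007 (P1/RW1/US1/PS0)
  lvl1: tbl 0x48, slot 12 ⇒ 0x4B007 (P1/RW1/US1/PS0)
  ⇒ phys 0x4BB35  [2 reads]
#4 VA=0x20045C3 (r,kernel):
  TLB hit vpn=0x2004 → PA=0x455C3
#5 VA=0x22003F4 (r,kernel):
  lvl0: tbl 0x3F, slot 17 ⇒ 0x38000 (P0/RW0/US0/PS0)
  ⇒ fault: PAGE_NOT_PRESENT  — 1 lookups

Access #2 fault: PAGE_NOT_PRESENT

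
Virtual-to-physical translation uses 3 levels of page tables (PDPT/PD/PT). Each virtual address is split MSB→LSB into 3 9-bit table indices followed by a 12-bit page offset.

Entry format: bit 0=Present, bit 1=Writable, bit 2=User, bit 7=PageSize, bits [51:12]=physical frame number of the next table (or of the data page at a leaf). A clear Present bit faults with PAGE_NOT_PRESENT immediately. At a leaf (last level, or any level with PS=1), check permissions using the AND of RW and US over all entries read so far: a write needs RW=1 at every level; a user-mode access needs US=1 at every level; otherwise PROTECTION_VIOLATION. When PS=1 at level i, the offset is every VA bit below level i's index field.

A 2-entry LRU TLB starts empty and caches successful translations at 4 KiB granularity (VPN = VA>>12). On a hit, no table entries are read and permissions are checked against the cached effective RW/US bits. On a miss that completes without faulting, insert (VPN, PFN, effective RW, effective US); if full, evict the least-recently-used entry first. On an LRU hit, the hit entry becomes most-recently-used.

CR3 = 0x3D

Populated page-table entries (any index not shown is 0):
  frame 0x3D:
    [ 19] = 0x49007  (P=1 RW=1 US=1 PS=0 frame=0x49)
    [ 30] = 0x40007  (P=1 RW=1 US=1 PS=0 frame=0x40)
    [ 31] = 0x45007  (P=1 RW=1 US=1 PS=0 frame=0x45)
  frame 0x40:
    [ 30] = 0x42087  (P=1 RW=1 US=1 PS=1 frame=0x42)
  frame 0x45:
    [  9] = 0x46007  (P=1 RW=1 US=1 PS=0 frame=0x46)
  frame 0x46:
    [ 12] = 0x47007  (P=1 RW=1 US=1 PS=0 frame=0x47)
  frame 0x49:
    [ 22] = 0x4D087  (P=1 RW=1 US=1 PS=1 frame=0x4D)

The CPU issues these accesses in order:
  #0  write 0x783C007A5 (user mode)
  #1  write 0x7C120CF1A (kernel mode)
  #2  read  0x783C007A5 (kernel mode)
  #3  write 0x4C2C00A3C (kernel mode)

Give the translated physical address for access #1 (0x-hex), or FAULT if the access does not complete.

Per-access translation:
#0 VA=0x783C007A5 (w,user):
  lvl0: tbl 0x3D, slot 30 ⇒ 0x40007 (P1/RW1/US1/PS0)
  lvl1: tbl 0x40, slot 30 ⇒ 0x42087 (P1/RW1/US1/PS1)
  ✓ 0x427A5 (huge @L1)  — 2 lookups
#1 VA=0x7C120CF1A (w,kernel):
  lvl0: tbl 0x3D, slot 31 ⇒ 0x45007 (P1/RW1/US1/PS0)
  lvl1: tbl 0x45, slot 9 ⇒ 0x46007 (P1/RW1/US1/PS0)
  lvl2: tbl 0x46, slot 12 ⇒ 0x47007 (P1/RW1/US1/PS0)
  ✓ 0x47F1A  — 3 lookups
#2 VA=0x783C007A5 (r,kernel):
  TLB hit vpn=0x783C00 → PA=0x427A5
#3 VA=0x4C2C00A3C (w,kernel):
  lvl0: tbl 0x3D, slot 19 ⇒ 0x49007 (P1/RW1/US1/PS0)
  lvl1: tbl 0x49, slot 22 ⇒ 0x4D087 (P1/RW1/US1/PS1)
  ✓ 0x4DA3C (huge @L1)  — 2 lookups

Access #1 PA: 0x47F1A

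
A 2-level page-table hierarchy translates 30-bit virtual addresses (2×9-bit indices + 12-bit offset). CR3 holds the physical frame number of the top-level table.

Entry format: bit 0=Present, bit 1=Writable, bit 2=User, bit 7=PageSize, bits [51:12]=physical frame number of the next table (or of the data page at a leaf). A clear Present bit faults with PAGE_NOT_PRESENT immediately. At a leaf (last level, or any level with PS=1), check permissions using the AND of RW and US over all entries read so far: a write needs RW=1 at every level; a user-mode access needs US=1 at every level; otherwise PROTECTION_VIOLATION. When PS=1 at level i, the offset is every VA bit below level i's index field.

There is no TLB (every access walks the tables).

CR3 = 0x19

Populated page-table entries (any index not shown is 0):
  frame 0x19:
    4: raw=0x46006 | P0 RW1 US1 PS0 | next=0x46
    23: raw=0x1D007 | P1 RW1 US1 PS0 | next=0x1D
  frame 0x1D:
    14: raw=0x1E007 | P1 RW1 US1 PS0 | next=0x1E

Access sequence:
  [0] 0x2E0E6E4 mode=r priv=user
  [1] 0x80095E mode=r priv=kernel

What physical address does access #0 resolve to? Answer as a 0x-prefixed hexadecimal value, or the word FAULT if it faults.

Per-access translation:
#0 VA=0x2E0E6E4 (r,user):
  L0: frame=0x19 idx=23 entry=0x1D007 [P=1 RW=1 US=1 PS=0]
  L1: frame=0x1D idx=14 entry=0x1E007 [P=1 RW=1 US=1 PS=0]
  → PA=0x1E6E4  (2 entries read)
#1 VA=0x80095E (r,kernel):
  L0: frame=0x19 idx=4 entry=0x46006 [P=0 RW=1 US=1 PS=0]
  ⇒ fault: PAGE_NOT_PRESENT  — 1 lookups

Access #0 PA: 0x1E6E4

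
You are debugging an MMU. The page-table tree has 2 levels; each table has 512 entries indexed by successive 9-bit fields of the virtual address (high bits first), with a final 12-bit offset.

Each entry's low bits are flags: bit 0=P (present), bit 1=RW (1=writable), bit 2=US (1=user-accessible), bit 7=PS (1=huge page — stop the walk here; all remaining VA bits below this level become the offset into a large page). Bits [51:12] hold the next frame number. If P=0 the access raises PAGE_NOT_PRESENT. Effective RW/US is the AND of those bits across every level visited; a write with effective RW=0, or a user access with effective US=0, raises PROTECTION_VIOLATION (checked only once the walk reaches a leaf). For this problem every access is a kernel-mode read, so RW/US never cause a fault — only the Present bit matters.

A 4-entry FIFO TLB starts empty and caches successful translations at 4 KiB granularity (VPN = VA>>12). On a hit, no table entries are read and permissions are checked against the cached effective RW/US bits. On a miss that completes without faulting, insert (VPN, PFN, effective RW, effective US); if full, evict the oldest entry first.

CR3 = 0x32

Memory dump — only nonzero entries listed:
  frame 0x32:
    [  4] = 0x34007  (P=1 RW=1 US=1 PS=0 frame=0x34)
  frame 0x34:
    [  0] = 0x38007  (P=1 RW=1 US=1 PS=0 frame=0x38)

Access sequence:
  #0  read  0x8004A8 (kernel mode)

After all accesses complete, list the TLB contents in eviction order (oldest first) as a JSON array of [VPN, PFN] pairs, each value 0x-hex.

Per-access translation:
#0 VA=0x8004A8 (r,kernel):
  lvl0: tbl 0x32, slot 4 ⇒ 0x34007 (P1/RW1/US1/PS0)
  lvl1: tbl 0x34, slot 0 ⇒ 0x38007 (P1/RW1/US1/PS0)
  ✓ 0x384A8  — 2 lookups

TLB: [["0x800", "0x38"]]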